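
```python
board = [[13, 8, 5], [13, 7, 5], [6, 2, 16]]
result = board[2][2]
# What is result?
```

board[2] = [6, 2, 16]. Taking column 2 of that row yields 16.

16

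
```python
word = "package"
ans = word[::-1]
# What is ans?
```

word has length 7. The slice word[::-1] selects indices [6, 5, 4, 3, 2, 1, 0] (6->'e', 5->'g', 4->'a', 3->'k', 2->'c', 1->'a', 0->'p'), giving 'egakcap'.

'egakcap'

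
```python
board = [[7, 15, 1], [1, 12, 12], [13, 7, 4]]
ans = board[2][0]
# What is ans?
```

board[2] = [13, 7, 4]. Taking column 0 of that row yields 13.

13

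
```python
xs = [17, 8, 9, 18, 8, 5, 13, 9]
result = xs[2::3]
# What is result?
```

xs has length 8. The slice xs[2::3] selects indices [2, 5] (2->9, 5->5), giving [9, 5].

[9, 5]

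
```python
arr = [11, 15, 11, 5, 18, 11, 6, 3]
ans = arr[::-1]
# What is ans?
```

arr has length 8. The slice arr[::-1] selects indices [7, 6, 5, 4, 3, 2, 1, 0] (7->3, 6->6, 5->11, 4->18, 3->5, 2->11, 1->15, 0->11), giving [3, 6, 11, 18, 5, 11, 15, 11].

[3, 6, 11, 18, 5, 11, 15, 11]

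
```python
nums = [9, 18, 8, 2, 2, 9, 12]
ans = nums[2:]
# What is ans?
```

nums has length 7. The slice nums[2:] selects indices [2, 3, 4, 5, 6] (2->8, 3->2, 4->2, 5->9, 6->12), giving [8, 2, 2, 9, 12].

[8, 2, 2, 9, 12]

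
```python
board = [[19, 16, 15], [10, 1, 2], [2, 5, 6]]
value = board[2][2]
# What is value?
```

board[2] = [2, 5, 6]. Taking column 2 of that row yields 6.

6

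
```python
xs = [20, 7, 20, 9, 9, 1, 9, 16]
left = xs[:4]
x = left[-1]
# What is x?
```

xs has length 8. The slice xs[:4] selects indices [0, 1, 2, 3] (0->20, 1->7, 2->20, 3->9), giving [20, 7, 20, 9]. So left = [20, 7, 20, 9]. Then left[-1] = 9.

9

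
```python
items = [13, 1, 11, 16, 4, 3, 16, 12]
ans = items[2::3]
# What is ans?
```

items has length 8. The slice items[2::3] selects indices [2, 5] (2->11, 5->3), giving [11, 3].

[11, 3]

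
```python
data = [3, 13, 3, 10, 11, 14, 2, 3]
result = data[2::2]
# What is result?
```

data has length 8. The slice data[2::2] selects indices [2, 4, 6] (2->3, 4->11, 6->2), giving [3, 11, 2].

[3, 11, 2]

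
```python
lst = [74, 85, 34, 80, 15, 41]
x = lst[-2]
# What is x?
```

lst has length 6. Negative index -2 maps to positive index 6 + (-2) = 4. lst[4] = 15.

15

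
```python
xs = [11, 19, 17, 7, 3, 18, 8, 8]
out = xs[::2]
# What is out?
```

xs has length 8. The slice xs[::2] selects indices [0, 2, 4, 6] (0->11, 2->17, 4->3, 6->8), giving [11, 17, 3, 8].

[11, 17, 3, 8]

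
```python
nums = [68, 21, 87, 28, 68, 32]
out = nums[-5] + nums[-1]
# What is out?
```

nums has length 6. Negative index -5 maps to positive index 6 + (-5) = 1. nums[1] = 21.
nums has length 6. Negative index -1 maps to positive index 6 + (-1) = 5. nums[5] = 32.
Sum: 21 + 32 = 53.

53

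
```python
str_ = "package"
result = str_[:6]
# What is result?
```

str_ has length 7. The slice str_[:6] selects indices [0, 1, 2, 3, 4, 5] (0->'p', 1->'a', 2->'c', 3->'k', 4->'a', 5->'g'), giving 'packag'.

'packag'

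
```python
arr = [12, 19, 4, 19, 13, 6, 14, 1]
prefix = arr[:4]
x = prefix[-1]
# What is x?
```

arr has length 8. The slice arr[:4] selects indices [0, 1, 2, 3] (0->12, 1->19, 2->4, 3->19), giving [12, 19, 4, 19]. So prefix = [12, 19, 4, 19]. Then prefix[-1] = 19.

19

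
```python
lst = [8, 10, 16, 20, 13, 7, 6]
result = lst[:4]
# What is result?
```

lst has length 7. The slice lst[:4] selects indices [0, 1, 2, 3] (0->8, 1->10, 2->16, 3->20), giving [8, 10, 16, 20].

[8, 10, 16, 20]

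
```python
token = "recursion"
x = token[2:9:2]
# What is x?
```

token has length 9. The slice token[2:9:2] selects indices [2, 4, 6, 8] (2->'c', 4->'r', 6->'i', 8->'n'), giving 'crin'.

'crin'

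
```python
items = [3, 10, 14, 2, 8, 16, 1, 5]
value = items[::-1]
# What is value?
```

items has length 8. The slice items[::-1] selects indices [7, 6, 5, 4, 3, 2, 1, 0] (7->5, 6->1, 5->16, 4->8, 3->2, 2->14, 1->10, 0->3), giving [5, 1, 16, 8, 2, 14, 10, 3].

[5, 1, 16, 8, 2, 14, 10, 3]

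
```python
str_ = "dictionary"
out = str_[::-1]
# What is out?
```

str_ has length 10. The slice str_[::-1] selects indices [9, 8, 7, 6, 5, 4, 3, 2, 1, 0] (9->'y', 8->'r', 7->'a', 6->'n', 5->'o', 4->'i', 3->'t', 2->'c', 1->'i', 0->'d'), giving 'yranoitcid'.

'yranoitcid'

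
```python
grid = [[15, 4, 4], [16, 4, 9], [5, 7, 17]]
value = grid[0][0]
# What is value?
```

grid[0] = [15, 4, 4]. Taking column 0 of that row yields 15.

15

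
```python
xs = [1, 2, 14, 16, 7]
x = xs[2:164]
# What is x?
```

xs has length 5. The slice xs[2:164] selects indices [2, 3, 4] (2->14, 3->16, 4->7), giving [14, 16, 7].

[14, 16, 7]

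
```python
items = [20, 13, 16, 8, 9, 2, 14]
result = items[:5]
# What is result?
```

items has length 7. The slice items[:5] selects indices [0, 1, 2, 3, 4] (0->20, 1->13, 2->16, 3->8, 4->9), giving [20, 13, 16, 8, 9].

[20, 13, 16, 8, 9]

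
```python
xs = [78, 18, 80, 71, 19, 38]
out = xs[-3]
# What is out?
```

xs has length 6. Negative index -3 maps to positive index 6 + (-3) = 3. xs[3] = 71.

71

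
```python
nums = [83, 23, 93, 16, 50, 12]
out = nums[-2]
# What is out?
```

nums has length 6. Negative index -2 maps to positive index 6 + (-2) = 4. nums[4] = 50.

50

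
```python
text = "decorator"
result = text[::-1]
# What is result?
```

text has length 9. The slice text[::-1] selects indices [8, 7, 6, 5, 4, 3, 2, 1, 0] (8->'r', 7->'o', 6->'t', 5->'a', 4->'r', 3->'o', 2->'c', 1->'e', 0->'d'), giving 'rotaroced'.

'rotaroced'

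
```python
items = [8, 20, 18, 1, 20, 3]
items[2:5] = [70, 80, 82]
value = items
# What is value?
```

items starts as [8, 20, 18, 1, 20, 3] (length 6). The slice items[2:5] covers indices [2, 3, 4] with values [18, 1, 20]. Replacing that slice with [70, 80, 82] (same length) produces [8, 20, 70, 80, 82, 3].

[8, 20, 70, 80, 82, 3]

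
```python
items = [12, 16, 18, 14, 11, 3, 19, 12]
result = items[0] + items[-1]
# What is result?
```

items has length 8. items[0] = 12.
items has length 8. Negative index -1 maps to positive index 8 + (-1) = 7. items[7] = 12.
Sum: 12 + 12 = 24.

24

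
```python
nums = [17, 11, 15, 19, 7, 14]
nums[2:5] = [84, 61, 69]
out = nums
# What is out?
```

nums starts as [17, 11, 15, 19, 7, 14] (length 6). The slice nums[2:5] covers indices [2, 3, 4] with values [15, 19, 7]. Replacing that slice with [84, 61, 69] (same length) produces [17, 11, 84, 61, 69, 14].

[17, 11, 84, 61, 69, 14]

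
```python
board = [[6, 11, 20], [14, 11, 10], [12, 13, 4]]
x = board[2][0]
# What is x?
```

board[2] = [12, 13, 4]. Taking column 0 of that row yields 12.

12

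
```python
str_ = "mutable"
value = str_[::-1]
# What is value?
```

str_ has length 7. The slice str_[::-1] selects indices [6, 5, 4, 3, 2, 1, 0] (6->'e', 5->'l', 4->'b', 3->'a', 2->'t', 1->'u', 0->'m'), giving 'elbatum'.

'elbatum'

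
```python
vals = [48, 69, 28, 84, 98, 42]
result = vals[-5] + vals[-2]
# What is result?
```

vals has length 6. Negative index -5 maps to positive index 6 + (-5) = 1. vals[1] = 69.
vals has length 6. Negative index -2 maps to positive index 6 + (-2) = 4. vals[4] = 98.
Sum: 69 + 98 = 167.

167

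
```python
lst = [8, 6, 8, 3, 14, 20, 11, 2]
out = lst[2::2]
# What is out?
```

lst has length 8. The slice lst[2::2] selects indices [2, 4, 6] (2->8, 4->14, 6->11), giving [8, 14, 11].

[8, 14, 11]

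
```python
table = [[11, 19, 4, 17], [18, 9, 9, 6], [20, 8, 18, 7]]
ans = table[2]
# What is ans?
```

table has 3 rows. Row 2 is [20, 8, 18, 7].

[20, 8, 18, 7]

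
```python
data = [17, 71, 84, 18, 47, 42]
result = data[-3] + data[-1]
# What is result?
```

data has length 6. Negative index -3 maps to positive index 6 + (-3) = 3. data[3] = 18.
data has length 6. Negative index -1 maps to positive index 6 + (-1) = 5. data[5] = 42.
Sum: 18 + 42 = 60.

60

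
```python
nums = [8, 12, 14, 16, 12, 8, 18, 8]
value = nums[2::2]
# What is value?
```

nums has length 8. The slice nums[2::2] selects indices [2, 4, 6] (2->14, 4->12, 6->18), giving [14, 12, 18].

[14, 12, 18]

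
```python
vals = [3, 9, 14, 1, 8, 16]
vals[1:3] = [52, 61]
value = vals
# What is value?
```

vals starts as [3, 9, 14, 1, 8, 16] (length 6). The slice vals[1:3] covers indices [1, 2] with values [9, 14]. Replacing that slice with [52, 61] (same length) produces [3, 52, 61, 1, 8, 16].

[3, 52, 61, 1, 8, 16]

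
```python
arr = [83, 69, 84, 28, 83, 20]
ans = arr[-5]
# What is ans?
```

arr has length 6. Negative index -5 maps to positive index 6 + (-5) = 1. arr[1] = 69.

69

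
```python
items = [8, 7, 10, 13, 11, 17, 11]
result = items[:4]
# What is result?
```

items has length 7. The slice items[:4] selects indices [0, 1, 2, 3] (0->8, 1->7, 2->10, 3->13), giving [8, 7, 10, 13].

[8, 7, 10, 13]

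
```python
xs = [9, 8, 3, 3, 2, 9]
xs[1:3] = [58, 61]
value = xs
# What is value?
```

xs starts as [9, 8, 3, 3, 2, 9] (length 6). The slice xs[1:3] covers indices [1, 2] with values [8, 3]. Replacing that slice with [58, 61] (same length) produces [9, 58, 61, 3, 2, 9].

[9, 58, 61, 3, 2, 9]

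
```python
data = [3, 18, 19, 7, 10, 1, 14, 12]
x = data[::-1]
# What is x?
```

data has length 8. The slice data[::-1] selects indices [7, 6, 5, 4, 3, 2, 1, 0] (7->12, 6->14, 5->1, 4->10, 3->7, 2->19, 1->18, 0->3), giving [12, 14, 1, 10, 7, 19, 18, 3].

[12, 14, 1, 10, 7, 19, 18, 3]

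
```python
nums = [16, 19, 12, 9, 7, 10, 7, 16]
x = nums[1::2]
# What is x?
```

nums has length 8. The slice nums[1::2] selects indices [1, 3, 5, 7] (1->19, 3->9, 5->10, 7->16), giving [19, 9, 10, 16].

[19, 9, 10, 16]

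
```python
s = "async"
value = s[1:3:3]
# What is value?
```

s has length 5. The slice s[1:3:3] selects indices [1] (1->'s'), giving 's'.

's'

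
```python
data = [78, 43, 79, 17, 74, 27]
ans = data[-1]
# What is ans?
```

data has length 6. Negative index -1 maps to positive index 6 + (-1) = 5. data[5] = 27.

27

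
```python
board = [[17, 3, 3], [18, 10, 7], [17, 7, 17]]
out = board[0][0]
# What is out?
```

board[0] = [17, 3, 3]. Taking column 0 of that row yields 17.

17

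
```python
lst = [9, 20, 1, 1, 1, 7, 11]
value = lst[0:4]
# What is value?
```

lst has length 7. The slice lst[0:4] selects indices [0, 1, 2, 3] (0->9, 1->20, 2->1, 3->1), giving [9, 20, 1, 1].

[9, 20, 1, 1]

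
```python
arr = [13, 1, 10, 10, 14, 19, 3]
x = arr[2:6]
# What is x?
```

arr has length 7. The slice arr[2:6] selects indices [2, 3, 4, 5] (2->10, 3->10, 4->14, 5->19), giving [10, 10, 14, 19].

[10, 10, 14, 19]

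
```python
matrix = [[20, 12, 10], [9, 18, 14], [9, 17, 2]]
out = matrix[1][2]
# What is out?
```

matrix[1] = [9, 18, 14]. Taking column 2 of that row yields 14.

14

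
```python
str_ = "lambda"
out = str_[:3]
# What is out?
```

str_ has length 6. The slice str_[:3] selects indices [0, 1, 2] (0->'l', 1->'a', 2->'m'), giving 'lam'.

'lam'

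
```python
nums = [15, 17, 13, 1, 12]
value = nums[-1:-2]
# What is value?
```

nums has length 5. The slice nums[-1:-2] resolves to an empty index range, so the result is [].

[]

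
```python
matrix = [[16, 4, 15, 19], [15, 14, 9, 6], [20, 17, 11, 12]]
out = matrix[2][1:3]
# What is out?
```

matrix[2] = [20, 17, 11, 12]. matrix[2] has length 4. The slice matrix[2][1:3] selects indices [1, 2] (1->17, 2->11), giving [17, 11].

[17, 11]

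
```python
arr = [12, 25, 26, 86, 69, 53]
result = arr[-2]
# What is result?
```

arr has length 6. Negative index -2 maps to positive index 6 + (-2) = 4. arr[4] = 69.

69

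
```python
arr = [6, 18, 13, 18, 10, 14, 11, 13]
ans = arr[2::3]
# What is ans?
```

arr has length 8. The slice arr[2::3] selects indices [2, 5] (2->13, 5->14), giving [13, 14].

[13, 14]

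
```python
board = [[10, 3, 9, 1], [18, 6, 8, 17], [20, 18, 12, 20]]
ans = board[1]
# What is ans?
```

board has 3 rows. Row 1 is [18, 6, 8, 17].

[18, 6, 8, 17]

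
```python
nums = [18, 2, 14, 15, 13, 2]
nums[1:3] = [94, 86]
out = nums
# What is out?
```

nums starts as [18, 2, 14, 15, 13, 2] (length 6). The slice nums[1:3] covers indices [1, 2] with values [2, 14]. Replacing that slice with [94, 86] (same length) produces [18, 94, 86, 15, 13, 2].

[18, 94, 86, 15, 13, 2]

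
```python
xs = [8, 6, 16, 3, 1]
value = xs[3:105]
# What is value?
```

xs has length 5. The slice xs[3:105] selects indices [3, 4] (3->3, 4->1), giving [3, 1].

[3, 1]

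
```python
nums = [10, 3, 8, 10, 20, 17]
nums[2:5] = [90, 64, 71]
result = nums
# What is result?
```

nums starts as [10, 3, 8, 10, 20, 17] (length 6). The slice nums[2:5] covers indices [2, 3, 4] with values [8, 10, 20]. Replacing that slice with [90, 64, 71] (same length) produces [10, 3, 90, 64, 71, 17].

[10, 3, 90, 64, 71, 17]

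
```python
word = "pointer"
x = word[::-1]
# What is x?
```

word has length 7. The slice word[::-1] selects indices [6, 5, 4, 3, 2, 1, 0] (6->'r', 5->'e', 4->'t', 3->'n', 2->'i', 1->'o', 0->'p'), giving 'retniop'.

'retniop'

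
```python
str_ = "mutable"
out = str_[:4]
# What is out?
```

str_ has length 7. The slice str_[:4] selects indices [0, 1, 2, 3] (0->'m', 1->'u', 2->'t', 3->'a'), giving 'muta'.

'muta'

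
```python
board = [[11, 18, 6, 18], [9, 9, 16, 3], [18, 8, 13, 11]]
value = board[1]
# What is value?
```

board has 3 rows. Row 1 is [9, 9, 16, 3].

[9, 9, 16, 3]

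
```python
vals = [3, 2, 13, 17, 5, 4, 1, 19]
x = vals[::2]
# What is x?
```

vals has length 8. The slice vals[::2] selects indices [0, 2, 4, 6] (0->3, 2->13, 4->5, 6->1), giving [3, 13, 5, 1].

[3, 13, 5, 1]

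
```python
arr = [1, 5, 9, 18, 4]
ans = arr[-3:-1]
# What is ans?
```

arr has length 5. The slice arr[-3:-1] selects indices [2, 3] (2->9, 3->18), giving [9, 18].

[9, 18]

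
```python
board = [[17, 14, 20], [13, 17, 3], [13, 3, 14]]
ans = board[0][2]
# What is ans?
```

board[0] = [17, 14, 20]. Taking column 2 of that row yields 20.

20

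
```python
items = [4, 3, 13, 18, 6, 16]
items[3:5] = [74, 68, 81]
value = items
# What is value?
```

items starts as [4, 3, 13, 18, 6, 16] (length 6). The slice items[3:5] covers indices [3, 4] with values [18, 6]. Replacing that slice with [74, 68, 81] (different length) produces [4, 3, 13, 74, 68, 81, 16].

[4, 3, 13, 74, 68, 81, 16]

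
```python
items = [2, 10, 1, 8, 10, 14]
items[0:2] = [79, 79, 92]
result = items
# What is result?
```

items starts as [2, 10, 1, 8, 10, 14] (length 6). The slice items[0:2] covers indices [0, 1] with values [2, 10]. Replacing that slice with [79, 79, 92] (different length) produces [79, 79, 92, 1, 8, 10, 14].

[79, 79, 92, 1, 8, 10, 14]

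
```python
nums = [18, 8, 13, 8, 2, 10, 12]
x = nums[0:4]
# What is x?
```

nums has length 7. The slice nums[0:4] selects indices [0, 1, 2, 3] (0->18, 1->8, 2->13, 3->8), giving [18, 8, 13, 8].

[18, 8, 13, 8]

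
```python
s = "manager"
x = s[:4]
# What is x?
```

s has length 7. The slice s[:4] selects indices [0, 1, 2, 3] (0->'m', 1->'a', 2->'n', 3->'a'), giving 'mana'.

'mana'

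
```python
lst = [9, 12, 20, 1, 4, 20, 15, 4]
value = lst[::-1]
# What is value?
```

lst has length 8. The slice lst[::-1] selects indices [7, 6, 5, 4, 3, 2, 1, 0] (7->4, 6->15, 5->20, 4->4, 3->1, 2->20, 1->12, 0->9), giving [4, 15, 20, 4, 1, 20, 12, 9].

[4, 15, 20, 4, 1, 20, 12, 9]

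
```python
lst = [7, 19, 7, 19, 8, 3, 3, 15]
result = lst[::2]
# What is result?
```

lst has length 8. The slice lst[::2] selects indices [0, 2, 4, 6] (0->7, 2->7, 4->8, 6->3), giving [7, 7, 8, 3].

[7, 7, 8, 3]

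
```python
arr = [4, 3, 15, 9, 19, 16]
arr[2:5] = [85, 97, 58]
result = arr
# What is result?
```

arr starts as [4, 3, 15, 9, 19, 16] (length 6). The slice arr[2:5] covers indices [2, 3, 4] with values [15, 9, 19]. Replacing that slice with [85, 97, 58] (same length) produces [4, 3, 85, 97, 58, 16].

[4, 3, 85, 97, 58, 16]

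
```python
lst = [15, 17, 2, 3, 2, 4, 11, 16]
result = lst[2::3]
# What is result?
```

lst has length 8. The slice lst[2::3] selects indices [2, 5] (2->2, 5->4), giving [2, 4].

[2, 4]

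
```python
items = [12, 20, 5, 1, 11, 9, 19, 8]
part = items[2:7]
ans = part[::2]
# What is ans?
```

items has length 8. The slice items[2:7] selects indices [2, 3, 4, 5, 6] (2->5, 3->1, 4->11, 5->9, 6->19), giving [5, 1, 11, 9, 19]. So part = [5, 1, 11, 9, 19]. part has length 5. The slice part[::2] selects indices [0, 2, 4] (0->5, 2->11, 4->19), giving [5, 11, 19].

[5, 11, 19]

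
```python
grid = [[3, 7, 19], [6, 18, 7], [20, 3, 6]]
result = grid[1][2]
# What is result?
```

grid[1] = [6, 18, 7]. Taking column 2 of that row yields 7.

7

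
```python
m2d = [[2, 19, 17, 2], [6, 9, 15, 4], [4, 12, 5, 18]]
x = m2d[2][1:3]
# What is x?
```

m2d[2] = [4, 12, 5, 18]. m2d[2] has length 4. The slice m2d[2][1:3] selects indices [1, 2] (1->12, 2->5), giving [12, 5].

[12, 5]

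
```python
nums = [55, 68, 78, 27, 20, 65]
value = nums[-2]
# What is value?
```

nums has length 6. Negative index -2 maps to positive index 6 + (-2) = 4. nums[4] = 20.

20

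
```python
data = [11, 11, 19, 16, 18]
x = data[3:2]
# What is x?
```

data has length 5. The slice data[3:2] resolves to an empty index range, so the result is [].

[]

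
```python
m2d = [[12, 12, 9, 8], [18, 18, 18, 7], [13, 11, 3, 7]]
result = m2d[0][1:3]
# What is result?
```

m2d[0] = [12, 12, 9, 8]. m2d[0] has length 4. The slice m2d[0][1:3] selects indices [1, 2] (1->12, 2->9), giving [12, 9].

[12, 9]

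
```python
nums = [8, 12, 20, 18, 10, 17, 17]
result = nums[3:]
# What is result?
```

nums has length 7. The slice nums[3:] selects indices [3, 4, 5, 6] (3->18, 4->10, 5->17, 6->17), giving [18, 10, 17, 17].

[18, 10, 17, 17]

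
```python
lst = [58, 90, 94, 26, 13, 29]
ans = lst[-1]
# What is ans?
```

lst has length 6. Negative index -1 maps to positive index 6 + (-1) = 5. lst[5] = 29.

29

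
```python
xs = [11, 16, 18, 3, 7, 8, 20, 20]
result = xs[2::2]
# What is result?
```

xs has length 8. The slice xs[2::2] selects indices [2, 4, 6] (2->18, 4->7, 6->20), giving [18, 7, 20].

[18, 7, 20]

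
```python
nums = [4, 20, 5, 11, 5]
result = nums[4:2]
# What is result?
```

nums has length 5. The slice nums[4:2] resolves to an empty index range, so the result is [].

[]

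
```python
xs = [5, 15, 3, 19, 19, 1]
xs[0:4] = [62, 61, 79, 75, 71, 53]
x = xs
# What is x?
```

xs starts as [5, 15, 3, 19, 19, 1] (length 6). The slice xs[0:4] covers indices [0, 1, 2, 3] with values [5, 15, 3, 19]. Replacing that slice with [62, 61, 79, 75, 71, 53] (different length) produces [62, 61, 79, 75, 71, 53, 19, 1].

[62, 61, 79, 75, 71, 53, 19, 1]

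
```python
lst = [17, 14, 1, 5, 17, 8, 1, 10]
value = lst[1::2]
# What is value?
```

lst has length 8. The slice lst[1::2] selects indices [1, 3, 5, 7] (1->14, 3->5, 5->8, 7->10), giving [14, 5, 8, 10].

[14, 5, 8, 10]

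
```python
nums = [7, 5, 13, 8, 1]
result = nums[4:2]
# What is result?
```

nums has length 5. The slice nums[4:2] resolves to an empty index range, so the result is [].

[]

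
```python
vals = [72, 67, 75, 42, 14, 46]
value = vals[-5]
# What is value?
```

vals has length 6. Negative index -5 maps to positive index 6 + (-5) = 1. vals[1] = 67.

67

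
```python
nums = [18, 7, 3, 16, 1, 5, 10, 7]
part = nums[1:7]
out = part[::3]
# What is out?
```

nums has length 8. The slice nums[1:7] selects indices [1, 2, 3, 4, 5, 6] (1->7, 2->3, 3->16, 4->1, 5->5, 6->10), giving [7, 3, 16, 1, 5, 10]. So part = [7, 3, 16, 1, 5, 10]. part has length 6. The slice part[::3] selects indices [0, 3] (0->7, 3->1), giving [7, 1].

[7, 1]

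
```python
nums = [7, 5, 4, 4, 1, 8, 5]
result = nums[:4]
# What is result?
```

nums has length 7. The slice nums[:4] selects indices [0, 1, 2, 3] (0->7, 1->5, 2->4, 3->4), giving [7, 5, 4, 4].

[7, 5, 4, 4]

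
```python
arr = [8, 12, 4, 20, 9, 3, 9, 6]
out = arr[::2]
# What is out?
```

arr has length 8. The slice arr[::2] selects indices [0, 2, 4, 6] (0->8, 2->4, 4->9, 6->9), giving [8, 4, 9, 9].

[8, 4, 9, 9]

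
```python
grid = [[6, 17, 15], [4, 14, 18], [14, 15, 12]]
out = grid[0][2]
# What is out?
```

grid[0] = [6, 17, 15]. Taking column 2 of that row yields 15.

15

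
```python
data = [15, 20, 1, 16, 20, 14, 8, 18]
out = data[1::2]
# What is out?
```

data has length 8. The slice data[1::2] selects indices [1, 3, 5, 7] (1->20, 3->16, 5->14, 7->18), giving [20, 16, 14, 18].

[20, 16, 14, 18]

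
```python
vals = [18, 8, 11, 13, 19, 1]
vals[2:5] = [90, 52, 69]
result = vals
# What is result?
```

vals starts as [18, 8, 11, 13, 19, 1] (length 6). The slice vals[2:5] covers indices [2, 3, 4] with values [11, 13, 19]. Replacing that slice with [90, 52, 69] (same length) produces [18, 8, 90, 52, 69, 1].

[18, 8, 90, 52, 69, 1]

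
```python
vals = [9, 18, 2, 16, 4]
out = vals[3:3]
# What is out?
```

vals has length 5. The slice vals[3:3] resolves to an empty index range, so the result is [].

[]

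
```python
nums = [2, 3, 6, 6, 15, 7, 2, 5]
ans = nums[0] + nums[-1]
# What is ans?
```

nums has length 8. nums[0] = 2.
nums has length 8. Negative index -1 maps to positive index 8 + (-1) = 7. nums[7] = 5.
Sum: 2 + 5 = 7.

7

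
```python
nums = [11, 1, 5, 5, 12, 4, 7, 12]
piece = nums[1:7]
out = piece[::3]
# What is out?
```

nums has length 8. The slice nums[1:7] selects indices [1, 2, 3, 4, 5, 6] (1->1, 2->5, 3->5, 4->12, 5->4, 6->7), giving [1, 5, 5, 12, 4, 7]. So piece = [1, 5, 5, 12, 4, 7]. piece has length 6. The slice piece[::3] selects indices [0, 3] (0->1, 3->12), giving [1, 12].

[1, 12]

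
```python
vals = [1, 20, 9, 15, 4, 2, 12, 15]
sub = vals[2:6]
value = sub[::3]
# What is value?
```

vals has length 8. The slice vals[2:6] selects indices [2, 3, 4, 5] (2->9, 3->15, 4->4, 5->2), giving [9, 15, 4, 2]. So sub = [9, 15, 4, 2]. sub has length 4. The slice sub[::3] selects indices [0, 3] (0->9, 3->2), giving [9, 2].

[9, 2]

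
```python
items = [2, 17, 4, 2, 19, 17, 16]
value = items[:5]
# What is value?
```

items has length 7. The slice items[:5] selects indices [0, 1, 2, 3, 4] (0->2, 1->17, 2->4, 3->2, 4->19), giving [2, 17, 4, 2, 19].

[2, 17, 4, 2, 19]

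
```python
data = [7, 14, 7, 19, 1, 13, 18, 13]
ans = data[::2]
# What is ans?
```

data has length 8. The slice data[::2] selects indices [0, 2, 4, 6] (0->7, 2->7, 4->1, 6->18), giving [7, 7, 1, 18].

[7, 7, 1, 18]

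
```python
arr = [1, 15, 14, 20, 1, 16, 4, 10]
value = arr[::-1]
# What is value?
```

arr has length 8. The slice arr[::-1] selects indices [7, 6, 5, 4, 3, 2, 1, 0] (7->10, 6->4, 5->16, 4->1, 3->20, 2->14, 1->15, 0->1), giving [10, 4, 16, 1, 20, 14, 15, 1].

[10, 4, 16, 1, 20, 14, 15, 1]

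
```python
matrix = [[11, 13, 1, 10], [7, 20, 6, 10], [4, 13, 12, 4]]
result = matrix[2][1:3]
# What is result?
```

matrix[2] = [4, 13, 12, 4]. matrix[2] has length 4. The slice matrix[2][1:3] selects indices [1, 2] (1->13, 2->12), giving [13, 12].

[13, 12]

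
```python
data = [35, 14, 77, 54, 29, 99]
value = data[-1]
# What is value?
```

data has length 6. Negative index -1 maps to positive index 6 + (-1) = 5. data[5] = 99.

99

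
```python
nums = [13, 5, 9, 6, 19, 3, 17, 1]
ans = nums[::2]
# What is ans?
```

nums has length 8. The slice nums[::2] selects indices [0, 2, 4, 6] (0->13, 2->9, 4->19, 6->17), giving [13, 9, 19, 17].

[13, 9, 19, 17]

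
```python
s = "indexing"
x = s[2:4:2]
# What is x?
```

s has length 8. The slice s[2:4:2] selects indices [2] (2->'d'), giving 'd'.

'd'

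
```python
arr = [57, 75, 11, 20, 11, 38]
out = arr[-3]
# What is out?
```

arr has length 6. Negative index -3 maps to positive index 6 + (-3) = 3. arr[3] = 20.

20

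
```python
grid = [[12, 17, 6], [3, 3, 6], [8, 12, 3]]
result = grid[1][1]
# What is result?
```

grid[1] = [3, 3, 6]. Taking column 1 of that row yields 3.

3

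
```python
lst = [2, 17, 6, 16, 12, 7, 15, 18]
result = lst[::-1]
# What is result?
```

lst has length 8. The slice lst[::-1] selects indices [7, 6, 5, 4, 3, 2, 1, 0] (7->18, 6->15, 5->7, 4->12, 3->16, 2->6, 1->17, 0->2), giving [18, 15, 7, 12, 16, 6, 17, 2].

[18, 15, 7, 12, 16, 6, 17, 2]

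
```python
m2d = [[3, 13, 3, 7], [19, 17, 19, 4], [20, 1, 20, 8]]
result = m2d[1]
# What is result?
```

m2d has 3 rows. Row 1 is [19, 17, 19, 4].

[19, 17, 19, 4]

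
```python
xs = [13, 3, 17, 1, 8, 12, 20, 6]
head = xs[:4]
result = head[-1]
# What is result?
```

xs has length 8. The slice xs[:4] selects indices [0, 1, 2, 3] (0->13, 1->3, 2->17, 3->1), giving [13, 3, 17, 1]. So head = [13, 3, 17, 1]. Then head[-1] = 1.

1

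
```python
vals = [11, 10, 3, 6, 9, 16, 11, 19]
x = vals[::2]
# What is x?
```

vals has length 8. The slice vals[::2] selects indices [0, 2, 4, 6] (0->11, 2->3, 4->9, 6->11), giving [11, 3, 9, 11].

[11, 3, 9, 11]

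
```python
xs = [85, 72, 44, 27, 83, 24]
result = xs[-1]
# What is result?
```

xs has length 6. Negative index -1 maps to positive index 6 + (-1) = 5. xs[5] = 24.

24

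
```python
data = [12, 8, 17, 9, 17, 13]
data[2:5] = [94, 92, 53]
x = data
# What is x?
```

data starts as [12, 8, 17, 9, 17, 13] (length 6). The slice data[2:5] covers indices [2, 3, 4] with values [17, 9, 17]. Replacing that slice with [94, 92, 53] (same length) produces [12, 8, 94, 92, 53, 13].

[12, 8, 94, 92, 53, 13]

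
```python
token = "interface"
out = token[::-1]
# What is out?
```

token has length 9. The slice token[::-1] selects indices [8, 7, 6, 5, 4, 3, 2, 1, 0] (8->'e', 7->'c', 6->'a', 5->'f', 4->'r', 3->'e', 2->'t', 1->'n', 0->'i'), giving 'ecafretni'.

'ecafretni'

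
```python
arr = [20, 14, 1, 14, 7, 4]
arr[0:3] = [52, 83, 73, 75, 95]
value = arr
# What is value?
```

arr starts as [20, 14, 1, 14, 7, 4] (length 6). The slice arr[0:3] covers indices [0, 1, 2] with values [20, 14, 1]. Replacing that slice with [52, 83, 73, 75, 95] (different length) produces [52, 83, 73, 75, 95, 14, 7, 4].

[52, 83, 73, 75, 95, 14, 7, 4]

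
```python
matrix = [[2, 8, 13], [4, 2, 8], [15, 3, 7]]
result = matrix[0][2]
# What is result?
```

matrix[0] = [2, 8, 13]. Taking column 2 of that row yields 13.

13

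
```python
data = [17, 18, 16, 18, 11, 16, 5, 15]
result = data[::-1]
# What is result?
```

data has length 8. The slice data[::-1] selects indices [7, 6, 5, 4, 3, 2, 1, 0] (7->15, 6->5, 5->16, 4->11, 3->18, 2->16, 1->18, 0->17), giving [15, 5, 16, 11, 18, 16, 18, 17].

[15, 5, 16, 11, 18, 16, 18, 17]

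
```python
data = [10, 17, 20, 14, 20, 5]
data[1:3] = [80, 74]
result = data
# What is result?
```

data starts as [10, 17, 20, 14, 20, 5] (length 6). The slice data[1:3] covers indices [1, 2] with values [17, 20]. Replacing that slice with [80, 74] (same length) produces [10, 80, 74, 14, 20, 5].

[10, 80, 74, 14, 20, 5]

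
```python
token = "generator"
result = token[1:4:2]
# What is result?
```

token has length 9. The slice token[1:4:2] selects indices [1, 3] (1->'e', 3->'e'), giving 'ee'.

'ee'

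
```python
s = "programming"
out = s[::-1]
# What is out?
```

s has length 11. The slice s[::-1] selects indices [10, 9, 8, 7, 6, 5, 4, 3, 2, 1, 0] (10->'g', 9->'n', 8->'i', 7->'m', 6->'m', 5->'a', 4->'r', 3->'g', 2->'o', 1->'r', 0->'p'), giving 'gnimmargorp'.

'gnimmargorp'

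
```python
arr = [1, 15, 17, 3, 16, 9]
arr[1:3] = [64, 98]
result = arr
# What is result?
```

arr starts as [1, 15, 17, 3, 16, 9] (length 6). The slice arr[1:3] covers indices [1, 2] with values [15, 17]. Replacing that slice with [64, 98] (same length) produces [1, 64, 98, 3, 16, 9].

[1, 64, 98, 3, 16, 9]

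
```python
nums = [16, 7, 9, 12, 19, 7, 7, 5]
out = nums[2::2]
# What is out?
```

nums has length 8. The slice nums[2::2] selects indices [2, 4, 6] (2->9, 4->19, 6->7), giving [9, 19, 7].

[9, 19, 7]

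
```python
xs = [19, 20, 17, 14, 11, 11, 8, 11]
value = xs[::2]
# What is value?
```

xs has length 8. The slice xs[::2] selects indices [0, 2, 4, 6] (0->19, 2->17, 4->11, 6->8), giving [19, 17, 11, 8].

[19, 17, 11, 8]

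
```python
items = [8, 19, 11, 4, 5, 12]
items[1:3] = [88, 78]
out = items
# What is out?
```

items starts as [8, 19, 11, 4, 5, 12] (length 6). The slice items[1:3] covers indices [1, 2] with values [19, 11]. Replacing that slice with [88, 78] (same length) produces [8, 88, 78, 4, 5, 12].

[8, 88, 78, 4, 5, 12]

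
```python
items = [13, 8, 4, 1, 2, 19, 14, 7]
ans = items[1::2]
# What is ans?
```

items has length 8. The slice items[1::2] selects indices [1, 3, 5, 7] (1->8, 3->1, 5->19, 7->7), giving [8, 1, 19, 7].

[8, 1, 19, 7]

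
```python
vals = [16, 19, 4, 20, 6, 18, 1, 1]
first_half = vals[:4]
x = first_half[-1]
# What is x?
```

vals has length 8. The slice vals[:4] selects indices [0, 1, 2, 3] (0->16, 1->19, 2->4, 3->20), giving [16, 19, 4, 20]. So first_half = [16, 19, 4, 20]. Then first_half[-1] = 20.

20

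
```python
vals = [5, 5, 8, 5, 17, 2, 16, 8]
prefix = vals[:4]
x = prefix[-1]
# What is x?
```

vals has length 8. The slice vals[:4] selects indices [0, 1, 2, 3] (0->5, 1->5, 2->8, 3->5), giving [5, 5, 8, 5]. So prefix = [5, 5, 8, 5]. Then prefix[-1] = 5.

5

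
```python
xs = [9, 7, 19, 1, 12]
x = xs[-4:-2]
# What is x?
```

xs has length 5. The slice xs[-4:-2] selects indices [1, 2] (1->7, 2->19), giving [7, 19].

[7, 19]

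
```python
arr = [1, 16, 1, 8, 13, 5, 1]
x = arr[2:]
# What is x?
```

arr has length 7. The slice arr[2:] selects indices [2, 3, 4, 5, 6] (2->1, 3->8, 4->13, 5->5, 6->1), giving [1, 8, 13, 5, 1].

[1, 8, 13, 5, 1]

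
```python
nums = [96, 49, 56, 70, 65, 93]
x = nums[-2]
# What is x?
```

nums has length 6. Negative index -2 maps to positive index 6 + (-2) = 4. nums[4] = 65.

65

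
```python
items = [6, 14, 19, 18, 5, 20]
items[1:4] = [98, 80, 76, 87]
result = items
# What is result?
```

items starts as [6, 14, 19, 18, 5, 20] (length 6). The slice items[1:4] covers indices [1, 2, 3] with values [14, 19, 18]. Replacing that slice with [98, 80, 76, 87] (different length) produces [6, 98, 80, 76, 87, 5, 20].

[6, 98, 80, 76, 87, 5, 20]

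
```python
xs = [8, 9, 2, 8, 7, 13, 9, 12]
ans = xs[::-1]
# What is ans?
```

xs has length 8. The slice xs[::-1] selects indices [7, 6, 5, 4, 3, 2, 1, 0] (7->12, 6->9, 5->13, 4->7, 3->8, 2->2, 1->9, 0->8), giving [12, 9, 13, 7, 8, 2, 9, 8].

[12, 9, 13, 7, 8, 2, 9, 8]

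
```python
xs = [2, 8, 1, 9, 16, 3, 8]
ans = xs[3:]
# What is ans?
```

xs has length 7. The slice xs[3:] selects indices [3, 4, 5, 6] (3->9, 4->16, 5->3, 6->8), giving [9, 16, 3, 8].

[9, 16, 3, 8]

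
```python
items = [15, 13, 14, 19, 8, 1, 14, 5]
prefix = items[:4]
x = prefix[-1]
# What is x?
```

items has length 8. The slice items[:4] selects indices [0, 1, 2, 3] (0->15, 1->13, 2->14, 3->19), giving [15, 13, 14, 19]. So prefix = [15, 13, 14, 19]. Then prefix[-1] = 19.

19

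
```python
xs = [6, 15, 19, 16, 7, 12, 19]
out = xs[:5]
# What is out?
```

xs has length 7. The slice xs[:5] selects indices [0, 1, 2, 3, 4] (0->6, 1->15, 2->19, 3->16, 4->7), giving [6, 15, 19, 16, 7].

[6, 15, 19, 16, 7]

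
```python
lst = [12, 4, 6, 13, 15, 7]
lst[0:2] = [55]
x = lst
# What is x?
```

lst starts as [12, 4, 6, 13, 15, 7] (length 6). The slice lst[0:2] covers indices [0, 1] with values [12, 4]. Replacing that slice with [55] (different length) produces [55, 6, 13, 15, 7].

[55, 6, 13, 15, 7]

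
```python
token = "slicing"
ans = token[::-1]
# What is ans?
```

token has length 7. The slice token[::-1] selects indices [6, 5, 4, 3, 2, 1, 0] (6->'g', 5->'n', 4->'i', 3->'c', 2->'i', 1->'l', 0->'s'), giving 'gnicils'.

'gnicils'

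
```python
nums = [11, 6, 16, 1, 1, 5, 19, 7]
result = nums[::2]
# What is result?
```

nums has length 8. The slice nums[::2] selects indices [0, 2, 4, 6] (0->11, 2->16, 4->1, 6->19), giving [11, 16, 1, 19].

[11, 16, 1, 19]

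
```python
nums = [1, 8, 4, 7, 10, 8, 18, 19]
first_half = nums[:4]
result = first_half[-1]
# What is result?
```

nums has length 8. The slice nums[:4] selects indices [0, 1, 2, 3] (0->1, 1->8, 2->4, 3->7), giving [1, 8, 4, 7]. So first_half = [1, 8, 4, 7]. Then first_half[-1] = 7.

7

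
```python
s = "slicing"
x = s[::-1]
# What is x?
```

s has length 7. The slice s[::-1] selects indices [6, 5, 4, 3, 2, 1, 0] (6->'g', 5->'n', 4->'i', 3->'c', 2->'i', 1->'l', 0->'s'), giving 'gnicils'.

'gnicils'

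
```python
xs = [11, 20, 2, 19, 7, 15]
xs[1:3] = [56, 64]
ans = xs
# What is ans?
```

xs starts as [11, 20, 2, 19, 7, 15] (length 6). The slice xs[1:3] covers indices [1, 2] with values [20, 2]. Replacing that slice with [56, 64] (same length) produces [11, 56, 64, 19, 7, 15].

[11, 56, 64, 19, 7, 15]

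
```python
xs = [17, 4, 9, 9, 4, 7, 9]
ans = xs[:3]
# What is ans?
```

xs has length 7. The slice xs[:3] selects indices [0, 1, 2] (0->17, 1->4, 2->9), giving [17, 4, 9].

[17, 4, 9]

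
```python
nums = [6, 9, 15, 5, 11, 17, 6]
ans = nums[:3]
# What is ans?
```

nums has length 7. The slice nums[:3] selects indices [0, 1, 2] (0->6, 1->9, 2->15), giving [6, 9, 15].

[6, 9, 15]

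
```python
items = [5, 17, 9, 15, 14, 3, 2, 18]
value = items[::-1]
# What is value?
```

items has length 8. The slice items[::-1] selects indices [7, 6, 5, 4, 3, 2, 1, 0] (7->18, 6->2, 5->3, 4->14, 3->15, 2->9, 1->17, 0->5), giving [18, 2, 3, 14, 15, 9, 17, 5].

[18, 2, 3, 14, 15, 9, 17, 5]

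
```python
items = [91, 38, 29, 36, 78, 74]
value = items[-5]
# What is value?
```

items has length 6. Negative index -5 maps to positive index 6 + (-5) = 1. items[1] = 38.

38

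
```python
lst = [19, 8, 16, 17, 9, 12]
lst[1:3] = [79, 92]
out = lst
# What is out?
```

lst starts as [19, 8, 16, 17, 9, 12] (length 6). The slice lst[1:3] covers indices [1, 2] with values [8, 16]. Replacing that slice with [79, 92] (same length) produces [19, 79, 92, 17, 9, 12].

[19, 79, 92, 17, 9, 12]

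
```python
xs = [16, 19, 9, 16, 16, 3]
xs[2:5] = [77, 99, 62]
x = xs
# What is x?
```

xs starts as [16, 19, 9, 16, 16, 3] (length 6). The slice xs[2:5] covers indices [2, 3, 4] with values [9, 16, 16]. Replacing that slice with [77, 99, 62] (same length) produces [16, 19, 77, 99, 62, 3].

[16, 19, 77, 99, 62, 3]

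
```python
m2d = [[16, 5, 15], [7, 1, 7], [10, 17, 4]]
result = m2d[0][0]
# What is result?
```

m2d[0] = [16, 5, 15]. Taking column 0 of that row yields 16.

16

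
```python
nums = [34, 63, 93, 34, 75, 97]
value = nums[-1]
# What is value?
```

nums has length 6. Negative index -1 maps to positive index 6 + (-1) = 5. nums[5] = 97.

97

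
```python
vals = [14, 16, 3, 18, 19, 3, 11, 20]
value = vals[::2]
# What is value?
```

vals has length 8. The slice vals[::2] selects indices [0, 2, 4, 6] (0->14, 2->3, 4->19, 6->11), giving [14, 3, 19, 11].

[14, 3, 19, 11]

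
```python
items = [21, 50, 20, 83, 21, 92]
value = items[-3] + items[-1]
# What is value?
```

items has length 6. Negative index -3 maps to positive index 6 + (-3) = 3. items[3] = 83.
items has length 6. Negative index -1 maps to positive index 6 + (-1) = 5. items[5] = 92.
Sum: 83 + 92 = 175.

175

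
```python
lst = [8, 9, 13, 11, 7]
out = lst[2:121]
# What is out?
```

lst has length 5. The slice lst[2:121] selects indices [2, 3, 4] (2->13, 3->11, 4->7), giving [13, 11, 7].

[13, 11, 7]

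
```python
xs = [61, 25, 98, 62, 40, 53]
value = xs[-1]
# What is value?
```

xs has length 6. Negative index -1 maps to positive index 6 + (-1) = 5. xs[5] = 53.

53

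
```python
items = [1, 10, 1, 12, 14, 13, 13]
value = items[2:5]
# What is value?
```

items has length 7. The slice items[2:5] selects indices [2, 3, 4] (2->1, 3->12, 4->14), giving [1, 12, 14].

[1, 12, 14]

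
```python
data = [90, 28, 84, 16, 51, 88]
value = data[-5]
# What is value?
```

data has length 6. Negative index -5 maps to positive index 6 + (-5) = 1. data[1] = 28.

28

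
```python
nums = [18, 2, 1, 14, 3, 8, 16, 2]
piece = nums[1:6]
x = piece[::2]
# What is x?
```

nums has length 8. The slice nums[1:6] selects indices [1, 2, 3, 4, 5] (1->2, 2->1, 3->14, 4->3, 5->8), giving [2, 1, 14, 3, 8]. So piece = [2, 1, 14, 3, 8]. piece has length 5. The slice piece[::2] selects indices [0, 2, 4] (0->2, 2->14, 4->8), giving [2, 14, 8].

[2, 14, 8]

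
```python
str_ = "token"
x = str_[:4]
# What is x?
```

str_ has length 5. The slice str_[:4] selects indices [0, 1, 2, 3] (0->'t', 1->'o', 2->'k', 3->'e'), giving 'toke'.

'toke'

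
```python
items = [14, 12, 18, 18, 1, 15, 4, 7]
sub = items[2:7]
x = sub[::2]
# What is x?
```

items has length 8. The slice items[2:7] selects indices [2, 3, 4, 5, 6] (2->18, 3->18, 4->1, 5->15, 6->4), giving [18, 18, 1, 15, 4]. So sub = [18, 18, 1, 15, 4]. sub has length 5. The slice sub[::2] selects indices [0, 2, 4] (0->18, 2->1, 4->4), giving [18, 1, 4].

[18, 1, 4]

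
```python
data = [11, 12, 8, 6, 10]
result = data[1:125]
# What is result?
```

data has length 5. The slice data[1:125] selects indices [1, 2, 3, 4] (1->12, 2->8, 3->6, 4->10), giving [12, 8, 6, 10].

[12, 8, 6, 10]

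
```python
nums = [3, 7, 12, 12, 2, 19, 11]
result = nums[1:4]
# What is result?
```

nums has length 7. The slice nums[1:4] selects indices [1, 2, 3] (1->7, 2->12, 3->12), giving [7, 12, 12].

[7, 12, 12]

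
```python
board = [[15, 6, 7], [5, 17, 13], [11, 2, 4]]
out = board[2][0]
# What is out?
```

board[2] = [11, 2, 4]. Taking column 0 of that row yields 11.

11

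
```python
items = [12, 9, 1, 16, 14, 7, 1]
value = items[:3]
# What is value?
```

items has length 7. The slice items[:3] selects indices [0, 1, 2] (0->12, 1->9, 2->1), giving [12, 9, 1].

[12, 9, 1]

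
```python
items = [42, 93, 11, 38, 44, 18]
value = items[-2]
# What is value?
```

items has length 6. Negative index -2 maps to positive index 6 + (-2) = 4. items[4] = 44.

44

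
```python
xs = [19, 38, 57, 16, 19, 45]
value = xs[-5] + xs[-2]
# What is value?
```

xs has length 6. Negative index -5 maps to positive index 6 + (-5) = 1. xs[1] = 38.
xs has length 6. Negative index -2 maps to positive index 6 + (-2) = 4. xs[4] = 19.
Sum: 38 + 19 = 57.

57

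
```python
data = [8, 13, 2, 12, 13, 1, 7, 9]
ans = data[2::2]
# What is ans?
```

data has length 8. The slice data[2::2] selects indices [2, 4, 6] (2->2, 4->13, 6->7), giving [2, 13, 7].

[2, 13, 7]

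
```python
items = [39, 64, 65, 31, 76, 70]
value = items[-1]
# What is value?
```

items has length 6. Negative index -1 maps to positive index 6 + (-1) = 5. items[5] = 70.

70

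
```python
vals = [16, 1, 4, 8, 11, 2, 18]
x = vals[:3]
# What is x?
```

vals has length 7. The slice vals[:3] selects indices [0, 1, 2] (0->16, 1->1, 2->4), giving [16, 1, 4].

[16, 1, 4]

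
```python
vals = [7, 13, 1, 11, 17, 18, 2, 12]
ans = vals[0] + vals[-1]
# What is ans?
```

vals has length 8. vals[0] = 7.
vals has length 8. Negative index -1 maps to positive index 8 + (-1) = 7. vals[7] = 12.
Sum: 7 + 12 = 19.

19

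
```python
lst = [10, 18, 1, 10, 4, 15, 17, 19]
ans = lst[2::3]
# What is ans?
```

lst has length 8. The slice lst[2::3] selects indices [2, 5] (2->1, 5->15), giving [1, 15].

[1, 15]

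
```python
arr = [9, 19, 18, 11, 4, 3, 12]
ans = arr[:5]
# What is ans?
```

arr has length 7. The slice arr[:5] selects indices [0, 1, 2, 3, 4] (0->9, 1->19, 2->18, 3->11, 4->4), giving [9, 19, 18, 11, 4].

[9, 19, 18, 11, 4]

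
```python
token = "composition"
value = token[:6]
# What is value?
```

token has length 11. The slice token[:6] selects indices [0, 1, 2, 3, 4, 5] (0->'c', 1->'o', 2->'m', 3->'p', 4->'o', 5->'s'), giving 'compos'.

'compos'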